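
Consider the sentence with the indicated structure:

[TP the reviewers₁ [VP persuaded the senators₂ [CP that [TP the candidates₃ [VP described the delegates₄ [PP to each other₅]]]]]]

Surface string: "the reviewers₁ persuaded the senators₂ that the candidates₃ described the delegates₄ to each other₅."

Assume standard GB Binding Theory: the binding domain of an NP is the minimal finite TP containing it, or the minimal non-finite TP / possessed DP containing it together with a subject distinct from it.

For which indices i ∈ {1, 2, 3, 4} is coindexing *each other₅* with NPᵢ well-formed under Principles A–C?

*each other* is an anaphor, so Principle A applies: it must be bound in its binding domain.
Binding domain of *each other₅*: the embedded TP, whose subject is the candidates₃.
*the reviewers₁* c-commands the anaphor but is outside its binding domain → cannot satisfy Principle A.
*the senators₂* c-commands the anaphor but is outside its binding domain → cannot satisfy Principle A.
*the candidates₃* c-commands the anaphor within its binding domain → licit binder.
*the delegates₄* c-commands the anaphor within its binding domain → licit binder.

{3, 4}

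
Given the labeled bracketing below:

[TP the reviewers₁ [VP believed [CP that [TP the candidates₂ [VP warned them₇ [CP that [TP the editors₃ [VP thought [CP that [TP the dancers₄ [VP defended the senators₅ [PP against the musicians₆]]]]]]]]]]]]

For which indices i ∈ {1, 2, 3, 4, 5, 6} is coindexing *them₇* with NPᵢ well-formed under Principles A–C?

{1}

*them* is a pronoun, so Principle B applies: it must be free in its binding domain.
Binding domain of *them₇*: the embedded TP, whose subject is the candidates₂.
*the reviewers₁* c-commands the pronoun but from outside its binding domain, and is not c-commanded by it → coindexation permitted.
*the candidates₂* c-commands the pronoun within its binding domain → coindexation would violate Principle B.
*the editors₃*: the pronoun c-commands this R-expression → coindexation would violate Principle C on *the editors₃*.
*the dancers₄*: the pronoun c-commands this R-expression → coindexation would violate Principle C on *the dancers₄*.
*the senators₅*: the pronoun c-commands this R-expression → coindexation would violate Principle C on *the senators₅*.
*the musicians₆*: the pronoun c-commands this R-expression → coindexation would violate Principle C on *the musicians₆*.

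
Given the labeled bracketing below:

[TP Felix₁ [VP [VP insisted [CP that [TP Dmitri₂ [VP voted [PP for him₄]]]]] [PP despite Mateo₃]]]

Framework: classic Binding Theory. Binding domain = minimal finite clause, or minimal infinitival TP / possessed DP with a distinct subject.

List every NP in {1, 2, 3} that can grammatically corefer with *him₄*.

{1, 3}

*him* is a pronoun, so Principle B applies: it must be free in its binding domain.
Binding domain of *him₄*: the embedded TP, whose subject is Dmitri₂.
*Felix₁* c-commands the pronoun but from outside its binding domain, and is not c-commanded by it → coindexation permitted.
*Dmitri₂* c-commands the pronoun within its binding domain → coindexation would violate Principle B.
*Mateo₃* and the pronoun do not c-command one another → neither Principle B nor Principle C is at stake; coindexation permitted.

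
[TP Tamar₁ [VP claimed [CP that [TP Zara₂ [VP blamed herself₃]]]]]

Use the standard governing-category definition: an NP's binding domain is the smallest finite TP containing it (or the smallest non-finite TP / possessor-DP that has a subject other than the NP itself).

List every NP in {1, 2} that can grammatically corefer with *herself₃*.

*herself* is an anaphor, so Principle A applies: it must be bound in its binding domain.
Binding domain of *herself₃*: the embedded TP, whose subject is Zara₂.
*Tamar₁* c-commands the anaphor but is outside its binding domain → cannot satisfy Principle A.
*Zara₂* c-commands the anaphor within its binding domain → licit binder.

{2}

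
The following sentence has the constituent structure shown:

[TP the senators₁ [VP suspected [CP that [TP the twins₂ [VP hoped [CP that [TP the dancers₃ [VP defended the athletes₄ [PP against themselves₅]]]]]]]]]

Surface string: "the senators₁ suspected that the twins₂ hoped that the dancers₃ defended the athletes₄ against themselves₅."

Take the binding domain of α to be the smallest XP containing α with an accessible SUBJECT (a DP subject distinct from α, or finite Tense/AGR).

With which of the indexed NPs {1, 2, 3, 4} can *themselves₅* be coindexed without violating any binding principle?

{3, 4}

*themselves* is an anaphor, so Principle A applies: it must be bound in its binding domain.
Binding domain of *themselves₅*: the embedded TP, whose subject is the dancers₃.
*the senators₁* c-commands the anaphor but is outside its binding domain → cannot satisfy Principle A.
*the twins₂* c-commands the anaphor but is outside its binding domain → cannot satisfy Principle A.
*the dancers₃* c-commands the anaphor within its binding domain → licit binder.
*the athletes₄* c-commands the anaphor within its binding domain → licit binder.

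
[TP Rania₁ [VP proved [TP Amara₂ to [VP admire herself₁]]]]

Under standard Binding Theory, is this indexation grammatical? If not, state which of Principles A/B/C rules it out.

The two coindexed NPs are *Rania₁* and *herself₁*.
*herself₁* is an anaphor. Principle A requires it to be bound within its binding domain — the embedded TP, whose subject is Amara₂.
Within that domain it is c-commanded by *Amara₂*, which does not share its index.
*Rania₁* does c-command the anaphor, but from outside its binding domain.
The anaphor is unbound in its domain → Principle A violation.

Principle A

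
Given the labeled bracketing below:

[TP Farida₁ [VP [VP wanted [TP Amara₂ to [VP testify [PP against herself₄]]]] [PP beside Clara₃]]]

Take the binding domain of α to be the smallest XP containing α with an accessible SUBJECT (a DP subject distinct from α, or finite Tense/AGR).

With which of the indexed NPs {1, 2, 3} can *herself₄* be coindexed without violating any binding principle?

*herself* is an anaphor, so Principle A applies: it must be bound in its binding domain.
Binding domain of *herself₄*: the embedded TP, whose subject is Amara₂.
*Farida₁* c-commands the anaphor but is outside its binding domain → cannot satisfy Principle A.
*Amara₂* c-commands the anaphor within its binding domain → licit binder.
*Clara₃* does not c-command the anaphor → cannot bind it.

{2}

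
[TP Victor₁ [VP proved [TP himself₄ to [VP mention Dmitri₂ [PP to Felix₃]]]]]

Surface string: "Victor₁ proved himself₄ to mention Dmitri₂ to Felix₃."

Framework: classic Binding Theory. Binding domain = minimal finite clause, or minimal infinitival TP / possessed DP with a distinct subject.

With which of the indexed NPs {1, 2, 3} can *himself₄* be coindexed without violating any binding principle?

*himself* is an anaphor, so Principle A applies: it must be bound in its binding domain.
Binding domain of *himself₄*: the matrix TP, whose subject is Victor₁.
*Victor₁* c-commands the anaphor within its binding domain → licit binder.
*Dmitri₂* does not c-command the anaphor → cannot bind it.
*Felix₃* does not c-command the anaphor → cannot bind it.

{1}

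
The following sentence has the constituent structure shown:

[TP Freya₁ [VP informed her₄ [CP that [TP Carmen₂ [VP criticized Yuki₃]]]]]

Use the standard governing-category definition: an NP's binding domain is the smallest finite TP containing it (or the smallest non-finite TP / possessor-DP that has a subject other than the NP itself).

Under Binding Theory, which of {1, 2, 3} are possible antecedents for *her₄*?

*her* is a pronoun, so Principle B applies: it must be free in its binding domain.
Binding domain of *her₄*: the matrix TP, whose subject is Freya₁.
*Freya₁* c-commands the pronoun within its binding domain → coindexation would violate Principle B.
*Carmen₂*: the pronoun c-commands this R-expression → coindexation would violate Principle C on *Carmen₂*.
*Yuki₃*: the pronoun c-commands this R-expression → coindexation would violate Principle C on *Yuki₃*.

none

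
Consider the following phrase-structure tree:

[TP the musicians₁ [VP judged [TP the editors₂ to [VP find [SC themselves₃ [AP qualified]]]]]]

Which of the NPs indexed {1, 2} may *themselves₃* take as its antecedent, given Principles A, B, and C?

*themselves* is an anaphor, so Principle A applies: it must be bound in its binding domain.
Binding domain of *themselves₃*: the embedded TP, whose subject is the editors₂.
*the musicians₁* c-commands the anaphor but is outside its binding domain → cannot satisfy Principle A.
*the editors₂* c-commands the anaphor within its binding domain → licit binder.

{2}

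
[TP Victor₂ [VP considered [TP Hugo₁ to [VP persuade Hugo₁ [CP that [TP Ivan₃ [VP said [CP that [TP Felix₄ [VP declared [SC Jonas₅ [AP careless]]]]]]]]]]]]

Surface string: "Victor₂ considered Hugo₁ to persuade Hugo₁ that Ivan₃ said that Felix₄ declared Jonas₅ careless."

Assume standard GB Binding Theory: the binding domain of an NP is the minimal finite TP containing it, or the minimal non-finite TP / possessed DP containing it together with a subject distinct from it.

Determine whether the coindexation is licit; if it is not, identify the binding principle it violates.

Principle C

The two coindexed NPs are *Hugo₁* (the lower occurrence) and *Hugo₁* (the higher occurrence).
*Hugo₁* (the lower occurrence) is an R-expression. Principle C requires it to be free everywhere.
*Hugo₁* (the higher occurrence) c-commands it and carries the same index.
The R-expression is bound → Principle C violation.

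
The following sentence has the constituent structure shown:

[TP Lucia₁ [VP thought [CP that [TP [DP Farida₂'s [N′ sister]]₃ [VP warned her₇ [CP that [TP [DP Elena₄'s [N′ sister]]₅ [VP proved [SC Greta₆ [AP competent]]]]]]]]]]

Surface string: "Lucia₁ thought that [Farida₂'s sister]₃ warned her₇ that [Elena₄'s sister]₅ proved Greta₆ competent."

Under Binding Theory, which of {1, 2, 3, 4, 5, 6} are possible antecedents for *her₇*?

*her* is a pronoun, so Principle B applies: it must be free in its binding domain.
Binding domain of *her₇*: the embedded TP, whose subject is [Farida₂'s sister]₃.
*Lucia₁* c-commands the pronoun but from outside its binding domain, and is not c-commanded by it → coindexation permitted.
*Farida₂* and the pronoun do not c-command one another → neither Principle B nor Principle C is at stake; coindexation permitted.
*[Farida₂'s sister]₃* c-commands the pronoun within its binding domain → coindexation would violate Principle B.
*Elena₄*: the pronoun c-commands this R-expression → coindexation would violate Principle C on *Elena₄*.
*[Elena₄'s sister]₅*: the pronoun c-commands this R-expression → coindexation would violate Principle C on *[Elena₄'s sister]₅*.
*Greta₆*: the pronoun c-commands this R-expression → coindexation would violate Principle C on *Greta₆*.

{1, 2}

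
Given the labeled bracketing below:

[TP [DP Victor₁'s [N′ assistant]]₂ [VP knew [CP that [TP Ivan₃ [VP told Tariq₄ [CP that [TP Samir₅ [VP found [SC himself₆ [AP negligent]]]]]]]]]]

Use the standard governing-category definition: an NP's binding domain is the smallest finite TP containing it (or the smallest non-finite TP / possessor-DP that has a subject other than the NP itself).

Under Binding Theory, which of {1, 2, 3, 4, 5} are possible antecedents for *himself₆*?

{5}

*himself* is an anaphor, so Principle A applies: it must be bound in its binding domain.
Binding domain of *himself₆*: the embedded TP, whose subject is Samir₅.
*Victor₁* does not c-command the anaphor → cannot bind it.
*[Victor₁'s assistant]₂* c-commands the anaphor but is outside its binding domain → cannot satisfy Principle A.
*Ivan₃* c-commands the anaphor but is outside its binding domain → cannot satisfy Principle A.
*Tariq₄* c-commands the anaphor but is outside its binding domain → cannot satisfy Principle A.
*Samir₅* c-commands the anaphor within its binding domain → licit binder.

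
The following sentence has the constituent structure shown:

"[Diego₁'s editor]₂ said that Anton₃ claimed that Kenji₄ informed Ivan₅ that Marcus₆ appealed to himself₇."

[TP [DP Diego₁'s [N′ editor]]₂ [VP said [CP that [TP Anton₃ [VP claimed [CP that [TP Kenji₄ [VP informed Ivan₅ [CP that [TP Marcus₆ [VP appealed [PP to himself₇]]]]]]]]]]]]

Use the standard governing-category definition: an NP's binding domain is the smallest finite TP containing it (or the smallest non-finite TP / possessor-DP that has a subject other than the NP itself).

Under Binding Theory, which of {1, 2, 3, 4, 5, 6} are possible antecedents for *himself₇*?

*himself* is an anaphor, so Principle A applies: it must be bound in its binding domain.
Binding domain of *himself₇*: the embedded TP, whose subject is Marcus₆.
*Diego₁* does not c-command the anaphor → cannot bind it.
*[Diego₁'s editor]₂* c-commands the anaphor but is outside its binding domain → cannot satisfy Principle A.
*Anton₃* c-commands the anaphor but is outside its binding domain → cannot satisfy Principle A.
*Kenji₄* c-commands the anaphor but is outside its binding domain → cannot satisfy Principle A.
*Ivan₅* c-commands the anaphor but is outside its binding domain → cannot satisfy Principle A.
*Marcus₆* c-commands the anaphor within its binding domain → licit binder.

{6}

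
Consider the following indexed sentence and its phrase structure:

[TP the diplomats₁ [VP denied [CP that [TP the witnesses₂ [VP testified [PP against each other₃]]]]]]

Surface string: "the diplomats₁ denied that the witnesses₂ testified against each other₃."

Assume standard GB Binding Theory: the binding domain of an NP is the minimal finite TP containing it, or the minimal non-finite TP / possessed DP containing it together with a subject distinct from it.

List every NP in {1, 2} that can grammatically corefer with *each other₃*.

{2}

*each other* is an anaphor, so Principle A applies: it must be bound in its binding domain.
Binding domain of *each other₃*: the embedded TP, whose subject is the witnesses₂.
*the diplomats₁* c-commands the anaphor but is outside its binding domain → cannot satisfy Principle A.
*the witnesses₂* c-commands the anaphor within its binding domain → licit binder.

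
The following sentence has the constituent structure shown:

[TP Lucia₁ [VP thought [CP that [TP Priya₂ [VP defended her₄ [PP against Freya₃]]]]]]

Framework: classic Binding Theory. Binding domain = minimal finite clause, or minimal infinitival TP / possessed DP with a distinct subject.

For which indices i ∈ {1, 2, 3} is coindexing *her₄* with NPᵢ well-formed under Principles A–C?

*her* is a pronoun, so Principle B applies: it must be free in its binding domain.
Binding domain of *her₄*: the embedded TP, whose subject is Priya₂.
*Lucia₁* c-commands the pronoun but from outside its binding domain, and is not c-commanded by it → coindexation permitted.
*Priya₂* c-commands the pronoun within its binding domain → coindexation would violate Principle B.
*Freya₃*: the pronoun c-commands this R-expression → coindexation would violate Principle C on *Freya₃*.

{1}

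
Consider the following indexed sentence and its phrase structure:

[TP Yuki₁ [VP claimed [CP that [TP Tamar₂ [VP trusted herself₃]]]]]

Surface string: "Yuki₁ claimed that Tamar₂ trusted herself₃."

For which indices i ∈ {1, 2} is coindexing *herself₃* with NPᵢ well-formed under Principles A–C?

*herself* is an anaphor, so Principle A applies: it must be bound in its binding domain.
Binding domain of *herself₃*: the embedded TP, whose subject is Tamar₂.
*Yuki₁* c-commands the anaphor but is outside its binding domain → cannot satisfy Principle A.
*Tamar₂* c-commands the anaphor within its binding domain → licit binder.

{2}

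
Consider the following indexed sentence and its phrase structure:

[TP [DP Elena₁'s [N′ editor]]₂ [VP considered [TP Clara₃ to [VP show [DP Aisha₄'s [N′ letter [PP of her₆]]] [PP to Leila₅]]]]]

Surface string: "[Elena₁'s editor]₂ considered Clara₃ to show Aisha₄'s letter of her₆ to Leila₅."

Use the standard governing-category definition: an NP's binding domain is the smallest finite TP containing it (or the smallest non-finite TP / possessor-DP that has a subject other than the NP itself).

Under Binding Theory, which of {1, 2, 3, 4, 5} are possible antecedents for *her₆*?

{1, 2, 3, 5}

*her* is a pronoun, so Principle B applies: it must be free in its binding domain.
Binding domain of *her₆*: the possessed DP, whose subject is Aisha₄.
*Elena₁* and the pronoun do not c-command one another → neither Principle B nor Principle C is at stake; coindexation permitted.
*[Elena₁'s editor]₂* c-commands the pronoun but from outside its binding domain, and is not c-commanded by it → coindexation permitted.
*Clara₃* c-commands the pronoun but from outside its binding domain, and is not c-commanded by it → coindexation permitted.
*Aisha₄* c-commands the pronoun within its binding domain → coindexation would violate Principle B.
*Leila₅* and the pronoun do not c-command one another → neither Principle B nor Principle C is at stake; coindexation permitted.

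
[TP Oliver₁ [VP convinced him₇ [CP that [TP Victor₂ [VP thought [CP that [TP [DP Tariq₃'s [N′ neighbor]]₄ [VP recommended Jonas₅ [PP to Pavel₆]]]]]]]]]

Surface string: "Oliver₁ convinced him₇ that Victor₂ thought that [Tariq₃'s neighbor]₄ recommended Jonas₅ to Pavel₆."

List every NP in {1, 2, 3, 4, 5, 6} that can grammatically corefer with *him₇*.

none

*him* is a pronoun, so Principle B applies: it must be free in its binding domain.
Binding domain of *him₇*: the matrix TP, whose subject is Oliver₁.
*Oliver₁* c-commands the pronoun within its binding domain → coindexation would violate Principle B.
*Victor₂*: the pronoun c-commands this R-expression → coindexation would violate Principle C on *Victor₂*.
*Tariq₃*: the pronoun c-commands this R-expression → coindexation would violate Principle C on *Tariq₃*.
*[Tariq₃'s neighbor]₄*: the pronoun c-commands this R-expression → coindexation would violate Principle C on *[Tariq₃'s neighbor]₄*.
*Jonas₅*: the pronoun c-commands this R-expression → coindexation would violate Principle C on *Jonas₅*.
*Pavel₆*: the pronoun c-commands this R-expression → coindexation would violate Principle C on *Pavel₆*.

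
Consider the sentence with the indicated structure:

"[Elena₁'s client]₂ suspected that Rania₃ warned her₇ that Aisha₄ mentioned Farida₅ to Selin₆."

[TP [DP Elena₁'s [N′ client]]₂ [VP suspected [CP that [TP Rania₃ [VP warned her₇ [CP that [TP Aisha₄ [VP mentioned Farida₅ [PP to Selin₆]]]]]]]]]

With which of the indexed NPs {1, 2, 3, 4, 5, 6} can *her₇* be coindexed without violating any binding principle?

{1, 2}

*her* is a pronoun, so Principle B applies: it must be free in its binding domain.
Binding domain of *her₇*: the embedded TP, whose subject is Rania₃.
*Elena₁* and the pronoun do not c-command one another → neither Principle B nor Principle C is at stake; coindexation permitted.
*[Elena₁'s client]₂* c-commands the pronoun but from outside its binding domain, and is not c-commanded by it → coindexation permitted.
*Rania₃* c-commands the pronoun within its binding domain → coindexation would violate Principle B.
*Aisha₄*: the pronoun c-commands this R-expression → coindexation would violate Principle C on *Aisha₄*.
*Farida₅*: the pronoun c-commands this R-expression → coindexation would violate Principle C on *Farida₅*.
*Selin₆*: the pronoun c-commands this R-expression → coindexation would violate Principle C on *Selin₆*.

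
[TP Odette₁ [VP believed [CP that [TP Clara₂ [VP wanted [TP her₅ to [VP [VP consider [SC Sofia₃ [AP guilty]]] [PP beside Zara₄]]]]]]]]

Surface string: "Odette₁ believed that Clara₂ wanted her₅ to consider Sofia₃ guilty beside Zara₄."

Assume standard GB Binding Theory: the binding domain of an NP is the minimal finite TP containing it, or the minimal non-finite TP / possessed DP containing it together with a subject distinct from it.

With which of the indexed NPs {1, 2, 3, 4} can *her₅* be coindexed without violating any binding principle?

{1}

*her* is a pronoun, so Principle B applies: it must be free in its binding domain.
Binding domain of *her₅*: the embedded TP, whose subject is Clara₂.
*Odette₁* c-commands the pronoun but from outside its binding domain, and is not c-commanded by it → coindexation permitted.
*Clara₂* c-commands the pronoun within its binding domain → coindexation would violate Principle B.
*Sofia₃*: the pronoun c-commands this R-expression → coindexation would violate Principle C on *Sofia₃*.
*Zara₄*: the pronoun c-commands this R-expression → coindexation would violate Principle C on *Zara₄*.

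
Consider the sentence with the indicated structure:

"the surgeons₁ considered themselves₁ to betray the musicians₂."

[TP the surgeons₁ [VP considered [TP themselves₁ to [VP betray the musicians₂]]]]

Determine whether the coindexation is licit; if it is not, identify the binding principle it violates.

The two coindexed NPs are *the surgeons₁* and *themselves₁*.
*themselves₁* is an anaphor; its binding domain is the matrix TP, whose subject is the surgeons₁. *the surgeons₁* c-commands it within that domain and shares its index, so Principle A is satisfied.
*the surgeons₁* is an R-expression; *themselves₁* does not c-command it, and no other NP shares its index, so Principle C is satisfied.
All principles are respected.

grammatical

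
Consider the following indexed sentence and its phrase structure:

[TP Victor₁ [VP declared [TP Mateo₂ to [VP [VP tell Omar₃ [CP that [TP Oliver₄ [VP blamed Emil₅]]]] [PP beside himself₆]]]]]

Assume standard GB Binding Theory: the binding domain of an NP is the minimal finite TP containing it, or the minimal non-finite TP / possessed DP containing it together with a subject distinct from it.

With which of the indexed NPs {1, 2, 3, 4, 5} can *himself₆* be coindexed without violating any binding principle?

{2}

*himself* is an anaphor, so Principle A applies: it must be bound in its binding domain.
Binding domain of *himself₆*: the embedded TP, whose subject is Mateo₂.
*Victor₁* c-commands the anaphor but is outside its binding domain → cannot satisfy Principle A.
*Mateo₂* c-commands the anaphor within its binding domain → licit binder.
*Omar₃* does not c-command the anaphor → cannot bind it.
*Oliver₄* does not c-command the anaphor → cannot bind it.
*Emil₅* does not c-command the anaphor → cannot bind it.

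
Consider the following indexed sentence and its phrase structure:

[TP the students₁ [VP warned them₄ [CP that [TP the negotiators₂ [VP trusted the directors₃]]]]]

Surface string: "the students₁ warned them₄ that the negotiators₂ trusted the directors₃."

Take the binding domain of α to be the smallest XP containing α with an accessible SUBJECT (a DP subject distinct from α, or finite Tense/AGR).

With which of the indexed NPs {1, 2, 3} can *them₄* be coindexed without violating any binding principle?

*them* is a pronoun, so Principle B applies: it must be free in its binding domain.
Binding domain of *them₄*: the matrix TP, whose subject is the students₁.
*the students₁* c-commands the pronoun within its binding domain → coindexation would violate Principle B.
*the negotiators₂*: the pronoun c-commands this R-expression → coindexation would violate Principle C on *the negotiators₂*.
*the directors₃*: the pronoun c-commands this R-expression → coindexation would violate Principle C on *the directors₃*.

none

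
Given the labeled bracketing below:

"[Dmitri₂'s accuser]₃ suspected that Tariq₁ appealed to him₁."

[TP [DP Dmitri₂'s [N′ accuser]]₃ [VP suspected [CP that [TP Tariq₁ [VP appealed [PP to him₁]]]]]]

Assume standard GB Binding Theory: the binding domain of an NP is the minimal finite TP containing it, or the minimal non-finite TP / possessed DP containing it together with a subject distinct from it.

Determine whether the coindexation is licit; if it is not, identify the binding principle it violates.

Principle B

The two coindexed NPs are *Tariq₁* and *him₁*.
*him₁* is a pronoun. Its binding domain is the embedded TP, whose subject is Tariq₁.
*Tariq₁* c-commands it within that domain and carries the same index.
The pronoun is locally bound → Principle B violation.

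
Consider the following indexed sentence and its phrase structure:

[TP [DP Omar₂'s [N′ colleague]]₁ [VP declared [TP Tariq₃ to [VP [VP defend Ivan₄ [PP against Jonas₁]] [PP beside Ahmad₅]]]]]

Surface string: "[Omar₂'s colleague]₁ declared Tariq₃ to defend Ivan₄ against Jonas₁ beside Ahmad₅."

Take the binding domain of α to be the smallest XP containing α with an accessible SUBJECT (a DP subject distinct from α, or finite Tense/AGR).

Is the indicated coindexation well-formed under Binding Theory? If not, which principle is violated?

Principle C

The two coindexed NPs are *[Omar₂'s colleague]₁* and *Jonas₁*.
*Jonas₁* is an R-expression. Principle C requires it to be free everywhere.
*[Omar₂'s colleague]₁* c-commands it and carries the same index.
The R-expression is bound → Principle C violation.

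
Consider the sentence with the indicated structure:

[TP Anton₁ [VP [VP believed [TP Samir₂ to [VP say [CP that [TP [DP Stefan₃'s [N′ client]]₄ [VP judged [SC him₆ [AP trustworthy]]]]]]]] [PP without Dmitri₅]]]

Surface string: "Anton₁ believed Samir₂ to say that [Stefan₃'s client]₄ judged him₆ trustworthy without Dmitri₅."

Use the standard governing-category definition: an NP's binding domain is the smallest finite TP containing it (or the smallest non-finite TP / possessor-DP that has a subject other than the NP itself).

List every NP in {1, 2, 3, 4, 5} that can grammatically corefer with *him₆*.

{1, 2, 3, 5}

*him* is a pronoun, so Principle B applies: it must be free in its binding domain.
Binding domain of *him₆*: the embedded TP, whose subject is [Stefan₃'s client]₄.
*Anton₁* c-commands the pronoun but from outside its binding domain, and is not c-commanded by it → coindexation permitted.
*Samir₂* c-commands the pronoun but from outside its binding domain, and is not c-commanded by it → coindexation permitted.
*Stefan₃* and the pronoun do not c-command one another → neither Principle B nor Principle C is at stake; coindexation permitted.
*[Stefan₃'s client]₄* c-commands the pronoun within its binding domain → coindexation would violate Principle B.
*Dmitri₅* and the pronoun do not c-command one another → neither Principle B nor Principle C is at stake; coindexation permitted.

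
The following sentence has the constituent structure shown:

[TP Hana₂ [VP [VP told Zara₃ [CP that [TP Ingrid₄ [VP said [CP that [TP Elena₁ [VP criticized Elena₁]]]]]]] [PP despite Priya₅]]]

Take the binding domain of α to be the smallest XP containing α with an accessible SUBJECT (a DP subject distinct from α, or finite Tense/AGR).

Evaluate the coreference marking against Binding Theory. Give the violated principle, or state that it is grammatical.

Principle C

The two coindexed NPs are *Elena₁* (the higher occurrence) and *Elena₁* (the lower occurrence).
*Elena₁* (the lower occurrence) is an R-expression. Principle C requires it to be free everywhere.
*Elena₁* (the higher occurrence) c-commands it and carries the same index.
The R-expression is bound → Principle C violation.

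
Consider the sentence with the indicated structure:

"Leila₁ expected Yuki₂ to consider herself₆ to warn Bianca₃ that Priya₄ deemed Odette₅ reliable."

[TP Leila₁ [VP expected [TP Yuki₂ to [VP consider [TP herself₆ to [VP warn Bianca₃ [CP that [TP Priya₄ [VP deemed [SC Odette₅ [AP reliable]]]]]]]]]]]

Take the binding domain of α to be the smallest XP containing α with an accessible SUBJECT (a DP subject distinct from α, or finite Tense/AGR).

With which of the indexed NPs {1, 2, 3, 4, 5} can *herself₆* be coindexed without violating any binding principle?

{2}

*herself* is an anaphor, so Principle A applies: it must be bound in its binding domain.
Binding domain of *herself₆*: the embedded TP, whose subject is Yuki₂.
*Leila₁* c-commands the anaphor but is outside its binding domain → cannot satisfy Principle A.
*Yuki₂* c-commands the anaphor within its binding domain → licit binder.
*Bianca₃* does not c-command the anaphor → cannot bind it.
*Priya₄* does not c-command the anaphor → cannot bind it.
*Odette₅* does not c-command the anaphor → cannot bind it.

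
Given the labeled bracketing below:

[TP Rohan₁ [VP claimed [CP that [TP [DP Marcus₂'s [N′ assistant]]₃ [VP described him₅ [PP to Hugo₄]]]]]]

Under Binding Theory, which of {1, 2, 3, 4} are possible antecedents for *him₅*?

*him* is a pronoun, so Principle B applies: it must be free in its binding domain.
Binding domain of *him₅*: the embedded TP, whose subject is [Marcus₂'s assistant]₃.
*Rohan₁* c-commands the pronoun but from outside its binding domain, and is not c-commanded by it → coindexation permitted.
*Marcus₂* and the pronoun do not c-command one another → neither Principle B nor Principle C is at stake; coindexation permitted.
*[Marcus₂'s assistant]₃* c-commands the pronoun within its binding domain → coindexation would violate Principle B.
*Hugo₄*: the pronoun c-commands this R-expression → coindexation would violate Principle C on *Hugo₄*.

{1, 2}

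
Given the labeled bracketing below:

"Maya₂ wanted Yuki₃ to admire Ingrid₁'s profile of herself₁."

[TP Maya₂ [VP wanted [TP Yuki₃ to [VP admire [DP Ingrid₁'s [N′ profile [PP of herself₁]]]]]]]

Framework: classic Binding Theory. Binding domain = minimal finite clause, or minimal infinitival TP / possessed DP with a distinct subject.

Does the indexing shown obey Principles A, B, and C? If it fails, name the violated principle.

The two coindexed NPs are *Ingrid₁* and *herself₁*.
*herself₁* is an anaphor; its binding domain is the possessed DP, whose subject is Ingrid₁. *Ingrid₁* c-commands it within that domain and shares its index, so Principle A is satisfied.
*Ingrid₁* is an R-expression; *herself₁* does not c-command it, and no other NP shares its index, so Principle C is satisfied.
All principles are respected.

grammatical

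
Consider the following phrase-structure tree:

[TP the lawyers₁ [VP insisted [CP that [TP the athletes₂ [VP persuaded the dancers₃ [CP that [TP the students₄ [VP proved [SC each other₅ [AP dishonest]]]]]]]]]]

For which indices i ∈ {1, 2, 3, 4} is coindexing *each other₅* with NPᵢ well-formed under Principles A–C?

*each other* is an anaphor, so Principle A applies: it must be bound in its binding domain.
Binding domain of *each other₅*: the embedded TP, whose subject is the students₄.
*the lawyers₁* c-commands the anaphor but is outside its binding domain → cannot satisfy Principle A.
*the athletes₂* c-commands the anaphor but is outside its binding domain → cannot satisfy Principle A.
*the dancers₃* c-commands the anaphor but is outside its binding domain → cannot satisfy Principle A.
*the students₄* c-commands the anaphor within its binding domain → licit binder.

{4}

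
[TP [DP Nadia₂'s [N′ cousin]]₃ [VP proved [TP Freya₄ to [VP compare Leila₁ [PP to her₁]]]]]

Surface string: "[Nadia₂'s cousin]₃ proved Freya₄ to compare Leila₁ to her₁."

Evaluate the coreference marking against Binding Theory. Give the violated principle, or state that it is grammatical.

The two coindexed NPs are *Leila₁* and *her₁*.
*her₁* is a pronoun. Its binding domain is the embedded TP, whose subject is Freya₄.
*Leila₁* c-commands it within that domain and carries the same index.
The pronoun is locally bound → Principle B violation.

Principle B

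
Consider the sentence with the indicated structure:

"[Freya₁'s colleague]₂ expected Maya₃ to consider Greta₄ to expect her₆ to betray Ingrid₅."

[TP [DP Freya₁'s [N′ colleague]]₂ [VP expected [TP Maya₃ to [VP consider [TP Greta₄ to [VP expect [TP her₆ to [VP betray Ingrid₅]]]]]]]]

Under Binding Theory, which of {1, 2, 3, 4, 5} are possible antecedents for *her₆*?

*her* is a pronoun, so Principle B applies: it must be free in its binding domain.
Binding domain of *her₆*: the embedded TP, whose subject is Greta₄.
*Freya₁* and the pronoun do not c-command one another → neither Principle B nor Principle C is at stake; coindexation permitted.
*[Freya₁'s colleague]₂* c-commands the pronoun but from outside its binding domain, and is not c-commanded by it → coindexation permitted.
*Maya₃* c-commands the pronoun but from outside its binding domain, and is not c-commanded by it → coindexation permitted.
*Greta₄* c-commands the pronoun within its binding domain → coindexation would violate Principle B.
*Ingrid₅*: the pronoun c-commands this R-expression → coindexation would violate Principle C on *Ingrid₅*.

{1, 2, 3}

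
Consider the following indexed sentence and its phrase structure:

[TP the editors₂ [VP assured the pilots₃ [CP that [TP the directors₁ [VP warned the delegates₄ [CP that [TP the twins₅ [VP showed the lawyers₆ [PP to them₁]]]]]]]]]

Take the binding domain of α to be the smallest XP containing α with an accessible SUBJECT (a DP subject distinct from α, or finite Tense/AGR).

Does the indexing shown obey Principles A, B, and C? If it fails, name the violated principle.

The two coindexed NPs are *the directors₁* and *them₁*.
*them₁* is a pronoun; its binding domain is the embedded TP, whose subject is the twins₅. Within that domain it is c-commanded only by *the twins₅*, *the lawyers₆*, which carry a different index — the pronoun is free locally, so Principle B holds.
*the directors₁* is an R-expression; *them₁* does not c-command it, and no other NP shares its index, so Principle C is satisfied.
All principles are respected.

grammatical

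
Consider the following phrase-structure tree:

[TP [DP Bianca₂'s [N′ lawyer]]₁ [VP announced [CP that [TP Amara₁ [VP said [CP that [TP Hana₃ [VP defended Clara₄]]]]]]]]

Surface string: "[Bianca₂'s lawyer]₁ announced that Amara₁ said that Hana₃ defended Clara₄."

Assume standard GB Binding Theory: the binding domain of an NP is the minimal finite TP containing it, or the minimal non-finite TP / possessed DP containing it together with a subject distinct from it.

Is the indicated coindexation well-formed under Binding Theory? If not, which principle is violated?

Principle C

The two coindexed NPs are *[Bianca₂'s lawyer]₁* and *Amara₁*.
*Amara₁* is an R-expression. Principle C requires it to be free everywhere.
*[Bianca₂'s lawyer]₁* c-commands it and carries the same index.
The R-expression is bound → Principle C violation.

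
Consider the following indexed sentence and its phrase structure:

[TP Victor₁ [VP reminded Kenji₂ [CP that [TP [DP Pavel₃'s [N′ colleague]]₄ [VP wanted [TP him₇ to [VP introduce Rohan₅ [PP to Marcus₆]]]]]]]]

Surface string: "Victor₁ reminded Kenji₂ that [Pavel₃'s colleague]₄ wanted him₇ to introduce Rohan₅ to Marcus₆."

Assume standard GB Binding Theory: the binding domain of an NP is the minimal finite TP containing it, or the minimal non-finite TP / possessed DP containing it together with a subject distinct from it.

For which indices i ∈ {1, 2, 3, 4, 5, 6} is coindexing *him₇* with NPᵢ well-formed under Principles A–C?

*him* is a pronoun, so Principle B applies: it must be free in its binding domain.
Binding domain of *him₇*: the embedded TP, whose subject is [Pavel₃'s colleague]₄.
*Victor₁* c-commands the pronoun but from outside its binding domain, and is not c-commanded by it → coindexation permitted.
*Kenji₂* c-commands the pronoun but from outside its binding domain, and is not c-commanded by it → coindexation permitted.
*Pavel₃* and the pronoun do not c-command one another → neither Principle B nor Principle C is at stake; coindexation permitted.
*[Pavel₃'s colleague]₄* c-commands the pronoun within its binding domain → coindexation would violate Principle B.
*Rohan₅*: the pronoun c-commands this R-expression → coindexation would violate Principle C on *Rohan₅*.
*Marcus₆*: the pronoun c-commands this R-expression → coindexation would violate Principle C on *Marcus₆*.

{1, 2, 3}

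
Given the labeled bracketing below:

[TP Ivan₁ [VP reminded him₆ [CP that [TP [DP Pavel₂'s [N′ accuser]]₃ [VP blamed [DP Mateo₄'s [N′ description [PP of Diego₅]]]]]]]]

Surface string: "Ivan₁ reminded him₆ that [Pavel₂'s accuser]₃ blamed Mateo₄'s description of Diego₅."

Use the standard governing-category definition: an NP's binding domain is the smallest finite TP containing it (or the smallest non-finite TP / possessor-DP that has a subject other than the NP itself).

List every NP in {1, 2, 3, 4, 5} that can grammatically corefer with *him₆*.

*him* is a pronoun, so Principle B applies: it must be free in its binding domain.
Binding domain of *him₆*: the matrix TP, whose subject is Ivan₁.
*Ivan₁* c-commands the pronoun within its binding domain → coindexation would violate Principle B.
*Pavel₂*: the pronoun c-commands this R-expression → coindexation would violate Principle C on *Pavel₂*.
*[Pavel₂'s accuser]₃*: the pronoun c-commands this R-expression → coindexation would violate Principle C on *[Pavel₂'s accuser]₃*.
*Mateo₄*: the pronoun c-commands this R-expression → coindexation would violate Principle C on *Mateo₄*.
*Diego₅*: the pronoun c-commands this R-expression → coindexation would violate Principle C on *Diego₅*.

none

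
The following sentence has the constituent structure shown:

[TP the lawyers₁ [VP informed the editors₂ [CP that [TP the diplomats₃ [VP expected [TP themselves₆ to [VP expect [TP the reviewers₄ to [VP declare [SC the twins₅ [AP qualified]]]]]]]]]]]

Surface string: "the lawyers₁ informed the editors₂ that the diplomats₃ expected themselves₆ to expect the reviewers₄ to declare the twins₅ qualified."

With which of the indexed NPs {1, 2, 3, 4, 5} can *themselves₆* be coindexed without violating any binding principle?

*themselves* is an anaphor, so Principle A applies: it must be bound in its binding domain.
Binding domain of *themselves₆*: the embedded TP, whose subject is the diplomats₃.
*the lawyers₁* c-commands the anaphor but is outside its binding domain → cannot satisfy Principle A.
*the editors₂* c-commands the anaphor but is outside its binding domain → cannot satisfy Principle A.
*the diplomats₃* c-commands the anaphor within its binding domain → licit binder.
*the reviewers₄* does not c-command the anaphor → cannot bind it.
*the twins₅* does not c-command the anaphor → cannot bind it.

{3}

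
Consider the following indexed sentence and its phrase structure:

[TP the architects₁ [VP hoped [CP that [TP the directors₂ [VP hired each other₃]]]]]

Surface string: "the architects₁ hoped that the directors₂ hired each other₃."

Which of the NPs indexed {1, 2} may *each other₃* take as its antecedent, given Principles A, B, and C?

*each other* is an anaphor, so Principle A applies: it must be bound in its binding domain.
Binding domain of *each other₃*: the embedded TP, whose subject is the directors₂.
*the architects₁* c-commands the anaphor but is outside its binding domain → cannot satisfy Principle A.
*the directors₂* c-commands the anaphor within its binding domain → licit binder.

{2}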